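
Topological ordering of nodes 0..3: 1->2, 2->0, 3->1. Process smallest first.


Kahn's algorithm, process smallest node first
Order: [3, 1, 2, 0]


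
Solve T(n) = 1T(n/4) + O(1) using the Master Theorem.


a=1, b=4, c=0. log_4(1)=0 = c=0. Case 2: O(n^c log n) = O(log n)
Complexity: O(log n)


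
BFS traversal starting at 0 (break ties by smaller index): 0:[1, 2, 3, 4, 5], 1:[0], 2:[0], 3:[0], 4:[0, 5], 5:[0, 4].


BFS queue: start with [0]
Visit order: [0, 1, 2, 3, 4, 5]


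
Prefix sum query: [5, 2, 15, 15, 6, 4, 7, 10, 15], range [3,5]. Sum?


Prefix sums: [0, 5, 7, 22, 37, 43, 47, 54, 64, 79]
Sum[3..5] = prefix[6] - prefix[3] = 47 - 22 = 25


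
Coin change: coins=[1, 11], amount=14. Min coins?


dp[0]=0; dp[i]=1+min(dp[i-c] for c in coins)
...dp[9]=9, dp[10]=10, dp[11]=1, dp[12]=2, dp[13]=3, dp[14]=4
Minimum coins for 14 = 4


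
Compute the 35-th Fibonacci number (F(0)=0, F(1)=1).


F(n)=F(n-1)+F(n-2)
...F(33)=3524578, F(34)=5702887, F(35)=9227465


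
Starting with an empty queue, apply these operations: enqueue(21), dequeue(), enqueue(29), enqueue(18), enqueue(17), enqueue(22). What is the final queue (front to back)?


enqueue(21) -> [21]
dequeue() returns 21 -> []
enqueue(29) -> [29]
enqueue(18) -> [29, 18]
enqueue(17) -> [29, 18, 17]
enqueue(22) -> [29, 18, 17, 22]
Final queue (front to back): [29, 18, 17, 22]


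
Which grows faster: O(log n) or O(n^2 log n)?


logarithmic grows slower than n^2 log n
O(log n) is asymptotically smaller; O(n^2 log n) grows faster


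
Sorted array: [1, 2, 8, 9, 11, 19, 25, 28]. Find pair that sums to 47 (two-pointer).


Two pointers: lo=0, hi=7
Found pair: (19, 28) summing to 47


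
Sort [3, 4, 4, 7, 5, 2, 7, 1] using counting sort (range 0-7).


Count array: [0, 1, 1, 1, 2, 1, 0, 2]
Reconstruct: [1, 2, 3, 4, 4, 5, 7, 7]


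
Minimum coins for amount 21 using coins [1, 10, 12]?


dp[0]=0; dp[i]=1+min(dp[i-c] for c in coins)
...dp[16]=5, dp[17]=6, dp[18]=7, dp[19]=8, dp[20]=2, dp[21]=3
Minimum coins for 21 = 3


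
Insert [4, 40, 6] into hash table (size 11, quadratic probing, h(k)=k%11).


Insertions: 4->slot 4; 40->slot 7; 6->slot 6
Table: [None, None, None, None, 4, None, 6, 40, None, None, None]


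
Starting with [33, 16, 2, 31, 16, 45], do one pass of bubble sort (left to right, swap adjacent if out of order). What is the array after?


After one pass: [16, 2, 31, 16, 33, 45]


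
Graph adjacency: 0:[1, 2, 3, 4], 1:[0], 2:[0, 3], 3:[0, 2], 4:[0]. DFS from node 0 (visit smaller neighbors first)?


DFS stack-based: start with [0]
Visit order: [0, 1, 2, 3, 4]


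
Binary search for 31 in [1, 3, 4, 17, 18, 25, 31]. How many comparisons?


Search for 31:
[0,6] mid=3 arr[3]=17
[4,6] mid=5 arr[5]=25
[6,6] mid=6 arr[6]=31
Total: 3 comparisons


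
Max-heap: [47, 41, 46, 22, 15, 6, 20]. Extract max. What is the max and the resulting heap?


Max = 47
Replace root with last, heapify down
Resulting heap: [46, 41, 20, 22, 15, 6]


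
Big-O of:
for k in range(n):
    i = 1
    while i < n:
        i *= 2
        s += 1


Per nesting level: O(n) * O(log n) = O(n log n)
Complexity: O(n log n)


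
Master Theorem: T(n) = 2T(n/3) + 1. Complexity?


a=2, b=3, c=0. log_3(2)=0.631 > c=0. Case 1: O(n^log_b(a)) = O(n^0.631)
Complexity: O(n^0.631)


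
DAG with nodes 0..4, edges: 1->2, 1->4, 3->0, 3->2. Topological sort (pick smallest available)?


Kahn's algorithm, process smallest node first
Order: [1, 3, 0, 2, 4]


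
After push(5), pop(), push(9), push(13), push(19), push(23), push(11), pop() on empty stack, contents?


push(5) -> [5]
pop() returns 5 -> []
push(9) -> [9]
push(13) -> [9, 13]
push(19) -> [9, 13, 19]
push(23) -> [9, 13, 19, 23]
push(11) -> [9, 13, 19, 23, 11]
pop() returns 11 -> [9, 13, 19, 23]
Final stack (bottom to top): [9, 13, 19, 23]


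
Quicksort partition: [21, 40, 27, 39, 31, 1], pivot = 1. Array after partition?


Elements <= 1 go left of pivot.
Result: [1, 40, 27, 39, 31, 21], pivot at index 0


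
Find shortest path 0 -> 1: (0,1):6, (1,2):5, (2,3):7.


Dijkstra from 0:
Distances: {0: 0, 1: 6, 2: 11, 3: 18}
Shortest distance to 1 = 6, path = [0, 1]


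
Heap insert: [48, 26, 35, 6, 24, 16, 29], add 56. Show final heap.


Append 56: [48, 26, 35, 6, 24, 16, 29, 56]
Bubble up: swap idx 7(56) with idx 3(6); swap idx 3(56) with idx 1(26); swap idx 1(56) with idx 0(48)
Result: [56, 48, 35, 26, 24, 16, 29, 6]


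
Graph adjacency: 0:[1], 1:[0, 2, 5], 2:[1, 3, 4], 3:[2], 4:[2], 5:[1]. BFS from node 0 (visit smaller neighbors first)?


BFS queue: start with [0]
Visit order: [0, 1, 2, 5, 3, 4]


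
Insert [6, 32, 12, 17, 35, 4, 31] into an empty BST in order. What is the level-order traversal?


Root = 6; build tree by BST insertion.
Level-Order traversal: [6, 4, 32, 12, 35, 17, 31]


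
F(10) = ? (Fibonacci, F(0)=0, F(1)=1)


F(n)=F(n-1)+F(n-2)
...F(8)=21, F(9)=34, F(10)=55


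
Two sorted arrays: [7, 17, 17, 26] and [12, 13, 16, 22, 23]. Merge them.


Compare heads, take smaller each step.
Merged: [7, 12, 13, 16, 17, 17, 22, 23, 26]


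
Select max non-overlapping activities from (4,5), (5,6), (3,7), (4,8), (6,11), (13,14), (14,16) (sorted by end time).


Greedy: pick earliest-ending, then skip overlaps.
Selected (5 activities): [(4, 5), (5, 6), (6, 11), (13, 14), (14, 16)]


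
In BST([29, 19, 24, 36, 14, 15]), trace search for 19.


BST root = 29
Search for 19: compare at each node
Path: [29, 19]


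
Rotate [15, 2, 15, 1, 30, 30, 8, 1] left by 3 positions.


Left rotate by 3: [1, 30, 30, 8, 1, 15, 2, 15]


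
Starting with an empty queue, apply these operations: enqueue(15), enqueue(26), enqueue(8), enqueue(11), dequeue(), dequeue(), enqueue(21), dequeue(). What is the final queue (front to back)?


enqueue(15) -> [15]
enqueue(26) -> [15, 26]
enqueue(8) -> [15, 26, 8]
enqueue(11) -> [15, 26, 8, 11]
dequeue() returns 15 -> [26, 8, 11]
dequeue() returns 26 -> [8, 11]
enqueue(21) -> [8, 11, 21]
dequeue() returns 8 -> [11, 21]
Final queue (front to back): [11, 21]


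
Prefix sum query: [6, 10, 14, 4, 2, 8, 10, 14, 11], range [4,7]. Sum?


Prefix sums: [0, 6, 16, 30, 34, 36, 44, 54, 68, 79]
Sum[4..7] = prefix[8] - prefix[4] = 68 - 34 = 34


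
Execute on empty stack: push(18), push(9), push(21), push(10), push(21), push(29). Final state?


push(18) -> [18]
push(9) -> [18, 9]
push(21) -> [18, 9, 21]
push(10) -> [18, 9, 21, 10]
push(21) -> [18, 9, 21, 10, 21]
push(29) -> [18, 9, 21, 10, 21, 29]
Final stack (bottom to top): [18, 9, 21, 10, 21, 29]


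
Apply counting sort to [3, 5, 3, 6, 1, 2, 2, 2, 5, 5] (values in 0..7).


Count array: [0, 1, 3, 2, 0, 3, 1, 0]
Reconstruct: [1, 2, 2, 2, 3, 3, 5, 5, 5, 6]


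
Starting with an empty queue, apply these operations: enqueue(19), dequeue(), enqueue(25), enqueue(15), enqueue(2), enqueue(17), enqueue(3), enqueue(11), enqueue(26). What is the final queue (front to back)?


enqueue(19) -> [19]
dequeue() returns 19 -> []
enqueue(25) -> [25]
enqueue(15) -> [25, 15]
enqueue(2) -> [25, 15, 2]
enqueue(17) -> [25, 15, 2, 17]
enqueue(3) -> [25, 15, 2, 17, 3]
enqueue(11) -> [25, 15, 2, 17, 3, 11]
enqueue(26) -> [25, 15, 2, 17, 3, 11, 26]
Final queue (front to back): [25, 15, 2, 17, 3, 11, 26]


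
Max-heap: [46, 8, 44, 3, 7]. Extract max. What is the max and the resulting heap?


Max = 46
Replace root with last, heapify down
Resulting heap: [44, 8, 7, 3]


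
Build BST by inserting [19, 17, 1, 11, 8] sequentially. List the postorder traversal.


Root = 19; build tree by BST insertion.
Postorder traversal: [8, 11, 1, 17, 19]


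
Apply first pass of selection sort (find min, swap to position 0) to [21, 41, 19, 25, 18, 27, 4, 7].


After one pass: [4, 41, 19, 25, 18, 27, 21, 7]


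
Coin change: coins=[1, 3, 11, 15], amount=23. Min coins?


dp[0]=0; dp[i]=1+min(dp[i-c] for c in coins)
...dp[18]=2, dp[19]=3, dp[20]=4, dp[21]=3, dp[22]=2, dp[23]=3
Minimum coins for 23 = 3


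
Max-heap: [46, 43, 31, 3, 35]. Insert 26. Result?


Append 26: [46, 43, 31, 3, 35, 26]
Bubble up: no swaps needed
Result: [46, 43, 31, 3, 35, 26]


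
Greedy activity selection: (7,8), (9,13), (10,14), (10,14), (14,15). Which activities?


Greedy: pick earliest-ending, then skip overlaps.
Selected (3 activities): [(7, 8), (9, 13), (14, 15)]


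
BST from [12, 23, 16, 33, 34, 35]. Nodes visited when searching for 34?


BST root = 12
Search for 34: compare at each node
Path: [12, 23, 33, 34]


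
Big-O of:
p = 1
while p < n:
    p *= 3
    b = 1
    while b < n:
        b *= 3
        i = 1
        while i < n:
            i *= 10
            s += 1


Per nesting level: O(log n) * O(log n) * O(log n) = O((log n)^3)
Complexity: O((log n)^3)


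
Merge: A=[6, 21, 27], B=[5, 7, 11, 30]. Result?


Compare heads, take smaller each step.
Merged: [5, 6, 7, 11, 21, 27, 30]


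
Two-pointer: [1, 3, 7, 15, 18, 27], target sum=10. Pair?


Two pointers: lo=0, hi=5
Found pair: (3, 7) summing to 10


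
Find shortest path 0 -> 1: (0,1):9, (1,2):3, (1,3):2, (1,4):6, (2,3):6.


Dijkstra from 0:
Distances: {0: 0, 1: 9, 2: 12, 3: 11, 4: 15}
Shortest distance to 1 = 9, path = [0, 1]


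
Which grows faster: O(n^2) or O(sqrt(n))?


sublinear grows slower than quadratic
O(sqrt(n)) is asymptotically smaller; O(n^2) grows faster


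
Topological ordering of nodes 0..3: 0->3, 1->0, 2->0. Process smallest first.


Kahn's algorithm, process smallest node first
Order: [1, 2, 0, 3]


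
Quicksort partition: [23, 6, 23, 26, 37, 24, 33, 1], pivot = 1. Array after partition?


Elements <= 1 go left of pivot.
Result: [1, 6, 23, 26, 37, 24, 33, 23], pivot at index 0


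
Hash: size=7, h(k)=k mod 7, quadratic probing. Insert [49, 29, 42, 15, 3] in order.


Insertions: 49->slot 0; 29->slot 1; 42->slot 4; 15->slot 2; 3->slot 3
Table: [49, 29, 15, 3, 42, None, None]


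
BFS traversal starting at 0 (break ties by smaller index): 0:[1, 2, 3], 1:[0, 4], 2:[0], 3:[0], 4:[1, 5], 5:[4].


BFS queue: start with [0]
Visit order: [0, 1, 2, 3, 4, 5]


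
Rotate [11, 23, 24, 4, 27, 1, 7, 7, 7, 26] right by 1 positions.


Right rotate by 1: [26, 11, 23, 24, 4, 27, 1, 7, 7, 7]


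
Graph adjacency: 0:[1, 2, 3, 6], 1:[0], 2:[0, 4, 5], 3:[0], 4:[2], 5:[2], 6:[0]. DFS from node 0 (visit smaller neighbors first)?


DFS stack-based: start with [0]
Visit order: [0, 1, 2, 4, 5, 3, 6]


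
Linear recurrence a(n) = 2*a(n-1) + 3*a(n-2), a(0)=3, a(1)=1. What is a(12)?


Build bottom-up:
...a(10)=59051, a(11)=177145, a(12)=2*177145+3*59051=531443


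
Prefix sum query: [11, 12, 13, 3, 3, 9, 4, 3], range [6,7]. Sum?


Prefix sums: [0, 11, 23, 36, 39, 42, 51, 55, 58]
Sum[6..7] = prefix[8] - prefix[6] = 58 - 51 = 7


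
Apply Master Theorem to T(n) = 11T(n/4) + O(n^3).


a=11, b=4, c=3. log_4(11)=1.730 < c=3. Case 3: O(n^c) = O(n^3)
Complexity: O(n^3)


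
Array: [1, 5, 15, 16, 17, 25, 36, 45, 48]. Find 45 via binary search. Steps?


Search for 45:
[0,8] mid=4 arr[4]=17
[5,8] mid=6 arr[6]=36
[7,8] mid=7 arr[7]=45
Total: 3 comparisons


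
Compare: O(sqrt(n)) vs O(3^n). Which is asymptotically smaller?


sublinear grows slower than exponential (base 3)
O(sqrt(n)) is asymptotically smaller; O(3^n) grows faster


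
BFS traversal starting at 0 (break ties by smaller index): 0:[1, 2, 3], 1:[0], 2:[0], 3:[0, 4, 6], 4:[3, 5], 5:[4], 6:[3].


BFS queue: start with [0]
Visit order: [0, 1, 2, 3, 4, 6, 5]


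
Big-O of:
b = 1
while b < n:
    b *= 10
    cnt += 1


Per nesting level: O(log n) = O(log n)
Complexity: O(log n)


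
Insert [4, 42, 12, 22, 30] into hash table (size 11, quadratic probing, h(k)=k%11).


Insertions: 4->slot 4; 42->slot 9; 12->slot 1; 22->slot 0; 30->slot 8
Table: [22, 12, None, None, 4, None, None, None, 30, 42, None]


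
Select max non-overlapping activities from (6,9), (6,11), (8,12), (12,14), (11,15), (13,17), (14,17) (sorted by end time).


Greedy: pick earliest-ending, then skip overlaps.
Selected (3 activities): [(6, 9), (12, 14), (14, 17)]


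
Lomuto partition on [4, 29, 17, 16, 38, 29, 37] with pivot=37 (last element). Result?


Elements <= 37 go left of pivot.
Result: [4, 29, 17, 16, 29, 37, 38], pivot at index 5


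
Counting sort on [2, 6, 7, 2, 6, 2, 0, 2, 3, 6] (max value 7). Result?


Count array: [1, 0, 4, 1, 0, 0, 3, 1]
Reconstruct: [0, 2, 2, 2, 2, 3, 6, 6, 6, 7]


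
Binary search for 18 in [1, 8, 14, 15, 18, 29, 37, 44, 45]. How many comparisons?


Search for 18:
[0,8] mid=4 arr[4]=18
Total: 1 comparisons


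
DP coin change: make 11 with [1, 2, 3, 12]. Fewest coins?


dp[0]=0; dp[i]=1+min(dp[i-c] for c in coins)
...dp[6]=2, dp[7]=3, dp[8]=3, dp[9]=3, dp[10]=4, dp[11]=4
Minimum coins for 11 = 4


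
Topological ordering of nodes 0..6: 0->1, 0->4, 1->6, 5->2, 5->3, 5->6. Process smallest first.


Kahn's algorithm, process smallest node first
Order: [0, 1, 4, 5, 2, 3, 6]


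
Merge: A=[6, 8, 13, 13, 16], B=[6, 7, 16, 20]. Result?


Compare heads, take smaller each step.
Merged: [6, 6, 7, 8, 13, 13, 16, 16, 20]


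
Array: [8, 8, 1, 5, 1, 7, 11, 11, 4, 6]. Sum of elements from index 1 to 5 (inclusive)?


Prefix sums: [0, 8, 16, 17, 22, 23, 30, 41, 52, 56, 62]
Sum[1..5] = prefix[6] - prefix[1] = 30 - 8 = 22


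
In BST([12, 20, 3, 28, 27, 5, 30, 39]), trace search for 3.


BST root = 12
Search for 3: compare at each node
Path: [12, 3]


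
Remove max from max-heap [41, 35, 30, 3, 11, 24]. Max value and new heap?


Max = 41
Replace root with last, heapify down
Resulting heap: [35, 24, 30, 3, 11]


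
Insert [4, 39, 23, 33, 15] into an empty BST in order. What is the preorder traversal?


Root = 4; build tree by BST insertion.
Preorder traversal: [4, 39, 23, 15, 33]


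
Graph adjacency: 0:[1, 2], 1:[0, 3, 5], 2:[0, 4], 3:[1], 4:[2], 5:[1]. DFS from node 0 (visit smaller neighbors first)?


DFS stack-based: start with [0]
Visit order: [0, 1, 3, 5, 2, 4]


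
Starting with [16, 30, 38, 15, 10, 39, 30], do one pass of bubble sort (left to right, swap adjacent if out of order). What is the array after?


After one pass: [16, 30, 15, 10, 38, 30, 39]


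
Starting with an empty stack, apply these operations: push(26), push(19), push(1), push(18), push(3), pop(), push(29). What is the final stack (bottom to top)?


push(26) -> [26]
push(19) -> [26, 19]
push(1) -> [26, 19, 1]
push(18) -> [26, 19, 1, 18]
push(3) -> [26, 19, 1, 18, 3]
pop() returns 3 -> [26, 19, 1, 18]
push(29) -> [26, 19, 1, 18, 29]
Final stack (bottom to top): [26, 19, 1, 18, 29]


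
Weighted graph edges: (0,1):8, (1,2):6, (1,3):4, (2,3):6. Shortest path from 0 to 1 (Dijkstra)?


Dijkstra from 0:
Distances: {0: 0, 1: 8, 2: 14, 3: 12}
Shortest distance to 1 = 8, path = [0, 1]


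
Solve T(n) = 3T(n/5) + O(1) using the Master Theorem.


a=3, b=5, c=0. log_5(3)=0.683 > c=0. Case 1: O(n^log_b(a)) = O(n^0.683)
Complexity: O(n^0.683)


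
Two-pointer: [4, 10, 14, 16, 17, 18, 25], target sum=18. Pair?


Two pointers: lo=0, hi=6
Found pair: (4, 14) summing to 18


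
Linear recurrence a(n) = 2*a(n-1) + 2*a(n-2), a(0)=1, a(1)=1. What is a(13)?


Build bottom-up:
...a(11)=31648, a(12)=86464, a(13)=2*86464+2*31648=236224


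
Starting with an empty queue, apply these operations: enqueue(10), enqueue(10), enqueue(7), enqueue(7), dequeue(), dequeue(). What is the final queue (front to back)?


enqueue(10) -> [10]
enqueue(10) -> [10, 10]
enqueue(7) -> [10, 10, 7]
enqueue(7) -> [10, 10, 7, 7]
dequeue() returns 10 -> [10, 7, 7]
dequeue() returns 10 -> [7, 7]
Final queue (front to back): [7, 7]


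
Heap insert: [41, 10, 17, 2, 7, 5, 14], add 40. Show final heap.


Append 40: [41, 10, 17, 2, 7, 5, 14, 40]
Bubble up: swap idx 7(40) with idx 3(2); swap idx 3(40) with idx 1(10)
Result: [41, 40, 17, 10, 7, 5, 14, 2]


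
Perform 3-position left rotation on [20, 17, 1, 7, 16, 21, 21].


Left rotate by 3: [7, 16, 21, 21, 20, 17, 1]


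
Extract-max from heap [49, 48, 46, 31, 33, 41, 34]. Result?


Max = 49
Replace root with last, heapify down
Resulting heap: [48, 34, 46, 31, 33, 41]


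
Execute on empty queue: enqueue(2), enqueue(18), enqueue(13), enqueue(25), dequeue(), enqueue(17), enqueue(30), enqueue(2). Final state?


enqueue(2) -> [2]
enqueue(18) -> [2, 18]
enqueue(13) -> [2, 18, 13]
enqueue(25) -> [2, 18, 13, 25]
dequeue() returns 2 -> [18, 13, 25]
enqueue(17) -> [18, 13, 25, 17]
enqueue(30) -> [18, 13, 25, 17, 30]
enqueue(2) -> [18, 13, 25, 17, 30, 2]
Final queue (front to back): [18, 13, 25, 17, 30, 2]


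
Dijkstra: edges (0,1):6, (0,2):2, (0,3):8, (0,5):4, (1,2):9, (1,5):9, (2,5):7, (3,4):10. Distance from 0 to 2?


Dijkstra from 0:
Distances: {0: 0, 1: 6, 2: 2, 3: 8, 4: 18, 5: 4}
Shortest distance to 2 = 2, path = [0, 2]


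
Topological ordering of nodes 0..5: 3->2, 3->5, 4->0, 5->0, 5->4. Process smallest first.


Kahn's algorithm, process smallest node first
Order: [1, 3, 2, 5, 4, 0]


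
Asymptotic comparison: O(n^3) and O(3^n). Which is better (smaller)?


cubic grows slower than exponential (base 3)
O(n^3) is asymptotically smaller; O(3^n) grows faster


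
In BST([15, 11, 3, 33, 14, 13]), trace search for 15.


BST root = 15
Search for 15: compare at each node
Path: [15]


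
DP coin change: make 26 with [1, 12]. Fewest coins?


dp[0]=0; dp[i]=1+min(dp[i-c] for c in coins)
...dp[21]=10, dp[22]=11, dp[23]=12, dp[24]=2, dp[25]=3, dp[26]=4
Minimum coins for 26 = 4


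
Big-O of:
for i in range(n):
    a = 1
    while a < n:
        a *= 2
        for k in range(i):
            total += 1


Per nesting level: O(n) * O(log n) * O(n) [triangular over i] = O(n^2 log n)
Complexity: O(n^2 log n)


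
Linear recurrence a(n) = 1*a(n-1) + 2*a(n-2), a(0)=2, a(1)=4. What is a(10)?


Build bottom-up:
...a(8)=512, a(9)=1024, a(10)=1*1024+2*512=2048


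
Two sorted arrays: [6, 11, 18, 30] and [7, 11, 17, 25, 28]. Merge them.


Compare heads, take smaller each step.
Merged: [6, 7, 11, 11, 17, 18, 25, 28, 30]


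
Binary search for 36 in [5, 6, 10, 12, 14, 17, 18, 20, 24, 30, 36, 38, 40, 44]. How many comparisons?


Search for 36:
[0,13] mid=6 arr[6]=18
[7,13] mid=10 arr[10]=36
Total: 2 comparisons


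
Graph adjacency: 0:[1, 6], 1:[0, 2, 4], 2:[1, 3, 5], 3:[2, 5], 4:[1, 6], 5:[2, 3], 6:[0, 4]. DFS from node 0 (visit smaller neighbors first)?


DFS stack-based: start with [0]
Visit order: [0, 1, 2, 3, 5, 4, 6]


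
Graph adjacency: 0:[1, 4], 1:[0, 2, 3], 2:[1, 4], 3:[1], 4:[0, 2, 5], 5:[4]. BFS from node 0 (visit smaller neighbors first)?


BFS queue: start with [0]
Visit order: [0, 1, 4, 2, 3, 5]


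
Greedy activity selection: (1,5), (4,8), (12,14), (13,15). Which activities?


Greedy: pick earliest-ending, then skip overlaps.
Selected (2 activities): [(1, 5), (12, 14)]


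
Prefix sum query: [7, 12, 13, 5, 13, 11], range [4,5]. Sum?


Prefix sums: [0, 7, 19, 32, 37, 50, 61]
Sum[4..5] = prefix[6] - prefix[4] = 61 - 37 = 24


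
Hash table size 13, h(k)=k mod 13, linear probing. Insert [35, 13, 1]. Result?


Insertions: 35->slot 9; 13->slot 0; 1->slot 1
Table: [13, 1, None, None, None, None, None, None, None, 35, None, None, None]


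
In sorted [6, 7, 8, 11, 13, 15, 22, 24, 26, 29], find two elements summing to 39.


Two pointers: lo=0, hi=9
Found pair: (13, 26) summing to 39


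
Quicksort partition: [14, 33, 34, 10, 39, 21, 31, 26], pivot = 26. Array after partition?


Elements <= 26 go left of pivot.
Result: [14, 10, 21, 26, 39, 34, 31, 33], pivot at index 3


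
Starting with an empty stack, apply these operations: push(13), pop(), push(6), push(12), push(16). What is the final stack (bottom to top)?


push(13) -> [13]
pop() returns 13 -> []
push(6) -> [6]
push(12) -> [6, 12]
push(16) -> [6, 12, 16]
Final stack (bottom to top): [6, 12, 16]


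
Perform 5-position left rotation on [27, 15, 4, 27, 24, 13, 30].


Left rotate by 5: [13, 30, 27, 15, 4, 27, 24]


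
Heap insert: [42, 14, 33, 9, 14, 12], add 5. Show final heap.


Append 5: [42, 14, 33, 9, 14, 12, 5]
Bubble up: no swaps needed
Result: [42, 14, 33, 9, 14, 12, 5]


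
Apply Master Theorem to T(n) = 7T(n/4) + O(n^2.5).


a=7, b=4, c=2.5. log_4(7)=1.404 < c=2.5. Case 3: O(n^c) = O(n^2.500)
Complexity: O(n^2.500)


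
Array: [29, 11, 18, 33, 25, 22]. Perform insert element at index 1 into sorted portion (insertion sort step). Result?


After one pass: [11, 29, 18, 33, 25, 22]


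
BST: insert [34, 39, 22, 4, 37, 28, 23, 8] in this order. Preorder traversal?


Root = 34; build tree by BST insertion.
Preorder traversal: [34, 22, 4, 8, 28, 23, 39, 37]


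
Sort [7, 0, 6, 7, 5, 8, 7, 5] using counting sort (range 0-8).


Count array: [1, 0, 0, 0, 0, 2, 1, 3, 1]
Reconstruct: [0, 5, 5, 6, 7, 7, 7, 8]


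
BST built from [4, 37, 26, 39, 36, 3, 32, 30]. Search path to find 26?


BST root = 4
Search for 26: compare at each node
Path: [4, 37, 26]


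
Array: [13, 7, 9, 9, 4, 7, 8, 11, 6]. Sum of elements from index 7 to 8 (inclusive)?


Prefix sums: [0, 13, 20, 29, 38, 42, 49, 57, 68, 74]
Sum[7..8] = prefix[9] - prefix[7] = 74 - 57 = 17


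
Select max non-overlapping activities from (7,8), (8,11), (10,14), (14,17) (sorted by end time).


Greedy: pick earliest-ending, then skip overlaps.
Selected (3 activities): [(7, 8), (8, 11), (14, 17)]


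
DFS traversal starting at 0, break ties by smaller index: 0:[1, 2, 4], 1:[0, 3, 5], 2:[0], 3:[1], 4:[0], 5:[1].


DFS stack-based: start with [0]
Visit order: [0, 1, 3, 5, 2, 4]


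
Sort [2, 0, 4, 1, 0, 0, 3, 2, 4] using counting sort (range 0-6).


Count array: [3, 1, 2, 1, 2, 0, 0]
Reconstruct: [0, 0, 0, 1, 2, 2, 3, 4, 4]


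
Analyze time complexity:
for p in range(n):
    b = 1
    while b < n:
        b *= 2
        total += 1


Per nesting level: O(n) * O(log n) = O(n log n)
Complexity: O(n log n)


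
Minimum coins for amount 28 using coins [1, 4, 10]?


dp[0]=0; dp[i]=1+min(dp[i-c] for c in coins)
...dp[23]=5, dp[24]=3, dp[25]=4, dp[26]=5, dp[27]=6, dp[28]=4
Minimum coins for 28 = 4


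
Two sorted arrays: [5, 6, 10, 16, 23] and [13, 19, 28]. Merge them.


Compare heads, take smaller each step.
Merged: [5, 6, 10, 13, 16, 19, 23, 28]


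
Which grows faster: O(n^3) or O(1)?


constant grows slower than cubic
O(1) is asymptotically smaller; O(n^3) grows faster


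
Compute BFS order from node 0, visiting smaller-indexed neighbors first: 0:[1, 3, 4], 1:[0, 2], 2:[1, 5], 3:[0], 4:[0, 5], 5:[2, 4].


BFS queue: start with [0]
Visit order: [0, 1, 3, 4, 2, 5]


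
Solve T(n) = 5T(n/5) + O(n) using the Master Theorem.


a=5, b=5, c=1. log_5(5)=1 = c=1. Case 2: O(n^c log n) = O(n log n)
Complexity: O(n log n)


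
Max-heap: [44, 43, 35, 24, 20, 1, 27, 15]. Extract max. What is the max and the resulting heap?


Max = 44
Replace root with last, heapify down
Resulting heap: [43, 24, 35, 15, 20, 1, 27]


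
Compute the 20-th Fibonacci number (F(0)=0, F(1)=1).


F(n)=F(n-1)+F(n-2)
...F(18)=2584, F(19)=4181, F(20)=6765


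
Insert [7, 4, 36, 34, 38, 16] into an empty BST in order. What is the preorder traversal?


Root = 7; build tree by BST insertion.
Preorder traversal: [7, 4, 36, 34, 16, 38]


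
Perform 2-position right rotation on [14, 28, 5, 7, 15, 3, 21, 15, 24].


Right rotate by 2: [15, 24, 14, 28, 5, 7, 15, 3, 21]


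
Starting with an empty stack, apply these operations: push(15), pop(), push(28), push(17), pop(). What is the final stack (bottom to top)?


push(15) -> [15]
pop() returns 15 -> []
push(28) -> [28]
push(17) -> [28, 17]
pop() returns 17 -> [28]
Final stack (bottom to top): [28]


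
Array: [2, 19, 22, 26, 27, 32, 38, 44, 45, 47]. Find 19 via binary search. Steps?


Search for 19:
[0,9] mid=4 arr[4]=27
[0,3] mid=1 arr[1]=19
Total: 2 comparisons


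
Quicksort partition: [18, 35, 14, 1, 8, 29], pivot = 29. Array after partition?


Elements <= 29 go left of pivot.
Result: [18, 14, 1, 8, 29, 35], pivot at index 4


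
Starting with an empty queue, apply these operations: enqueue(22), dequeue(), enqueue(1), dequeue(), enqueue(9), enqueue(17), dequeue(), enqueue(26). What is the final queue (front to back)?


enqueue(22) -> [22]
dequeue() returns 22 -> []
enqueue(1) -> [1]
dequeue() returns 1 -> []
enqueue(9) -> [9]
enqueue(17) -> [9, 17]
dequeue() returns 9 -> [17]
enqueue(26) -> [17, 26]
Final queue (front to back): [17, 26]


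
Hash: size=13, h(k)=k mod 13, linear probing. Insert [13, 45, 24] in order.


Insertions: 13->slot 0; 45->slot 6; 24->slot 11
Table: [13, None, None, None, None, None, 45, None, None, None, None, 24, None]


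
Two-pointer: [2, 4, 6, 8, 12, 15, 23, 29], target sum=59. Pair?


Two pointers: lo=0, hi=7
No pair sums to 59


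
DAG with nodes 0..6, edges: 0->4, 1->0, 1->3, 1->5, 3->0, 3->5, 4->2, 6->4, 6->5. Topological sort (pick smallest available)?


Kahn's algorithm, process smallest node first
Order: [1, 3, 0, 6, 4, 2, 5]


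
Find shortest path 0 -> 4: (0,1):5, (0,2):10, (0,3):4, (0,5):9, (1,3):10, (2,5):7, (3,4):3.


Dijkstra from 0:
Distances: {0: 0, 1: 5, 2: 10, 3: 4, 4: 7, 5: 9}
Shortest distance to 4 = 7, path = [0, 3, 4]


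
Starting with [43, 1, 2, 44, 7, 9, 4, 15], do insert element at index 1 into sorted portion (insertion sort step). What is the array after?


After one pass: [1, 43, 2, 44, 7, 9, 4, 15]


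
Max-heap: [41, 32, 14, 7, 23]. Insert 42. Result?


Append 42: [41, 32, 14, 7, 23, 42]
Bubble up: swap idx 5(42) with idx 2(14); swap idx 2(42) with idx 0(41)
Result: [42, 32, 41, 7, 23, 14]


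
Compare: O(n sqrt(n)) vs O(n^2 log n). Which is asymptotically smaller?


n^1.5 grows slower than n^2 log n
O(n sqrt(n)) is asymptotically smaller; O(n^2 log n) grows faster


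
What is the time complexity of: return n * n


Analysis: constant-time operation, no loop
Complexity: O(1)


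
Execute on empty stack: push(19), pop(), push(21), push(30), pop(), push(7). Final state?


push(19) -> [19]
pop() returns 19 -> []
push(21) -> [21]
push(30) -> [21, 30]
pop() returns 30 -> [21]
push(7) -> [21, 7]
Final stack (bottom to top): [21, 7]


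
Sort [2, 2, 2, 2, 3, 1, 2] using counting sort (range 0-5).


Count array: [0, 1, 5, 1, 0, 0]
Reconstruct: [1, 2, 2, 2, 2, 2, 3]


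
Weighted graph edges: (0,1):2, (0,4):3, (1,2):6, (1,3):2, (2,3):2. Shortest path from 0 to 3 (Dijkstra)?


Dijkstra from 0:
Distances: {0: 0, 1: 2, 2: 6, 3: 4, 4: 3}
Shortest distance to 3 = 4, path = [0, 1, 3]


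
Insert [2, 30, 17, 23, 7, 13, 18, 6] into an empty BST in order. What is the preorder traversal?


Root = 2; build tree by BST insertion.
Preorder traversal: [2, 30, 17, 7, 6, 13, 23, 18]


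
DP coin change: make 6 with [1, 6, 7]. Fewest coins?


dp[0]=0; dp[i]=1+min(dp[i-c] for c in coins)
...dp[1]=1, dp[2]=2, dp[3]=3, dp[4]=4, dp[5]=5, dp[6]=1
Minimum coins for 6 = 1


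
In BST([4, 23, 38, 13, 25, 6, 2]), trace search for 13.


BST root = 4
Search for 13: compare at each node
Path: [4, 23, 13]


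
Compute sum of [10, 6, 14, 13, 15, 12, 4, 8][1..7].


Prefix sums: [0, 10, 16, 30, 43, 58, 70, 74, 82]
Sum[1..7] = prefix[8] - prefix[1] = 82 - 10 = 72


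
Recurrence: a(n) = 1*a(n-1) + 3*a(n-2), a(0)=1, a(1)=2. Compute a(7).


Build bottom-up:
...a(5)=59, a(6)=137, a(7)=1*137+3*59=314


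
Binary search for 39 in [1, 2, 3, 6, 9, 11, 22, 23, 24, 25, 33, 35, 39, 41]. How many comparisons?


Search for 39:
[0,13] mid=6 arr[6]=22
[7,13] mid=10 arr[10]=33
[11,13] mid=12 arr[12]=39
Total: 3 comparisons


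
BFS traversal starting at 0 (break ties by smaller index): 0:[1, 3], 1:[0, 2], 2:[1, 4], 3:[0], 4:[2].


BFS queue: start with [0]
Visit order: [0, 1, 3, 2, 4]


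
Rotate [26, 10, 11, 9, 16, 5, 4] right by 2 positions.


Right rotate by 2: [5, 4, 26, 10, 11, 9, 16]


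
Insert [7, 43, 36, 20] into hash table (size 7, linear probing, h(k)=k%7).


Insertions: 7->slot 0; 43->slot 1; 36->slot 2; 20->slot 6
Table: [7, 43, 36, None, None, None, 20]


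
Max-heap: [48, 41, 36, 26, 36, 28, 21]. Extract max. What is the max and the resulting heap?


Max = 48
Replace root with last, heapify down
Resulting heap: [41, 36, 36, 26, 21, 28]


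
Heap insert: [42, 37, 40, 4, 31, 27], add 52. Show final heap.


Append 52: [42, 37, 40, 4, 31, 27, 52]
Bubble up: swap idx 6(52) with idx 2(40); swap idx 2(52) with idx 0(42)
Result: [52, 37, 42, 4, 31, 27, 40]


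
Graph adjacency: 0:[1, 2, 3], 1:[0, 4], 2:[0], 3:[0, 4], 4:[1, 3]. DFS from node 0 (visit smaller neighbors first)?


DFS stack-based: start with [0]
Visit order: [0, 1, 4, 3, 2]


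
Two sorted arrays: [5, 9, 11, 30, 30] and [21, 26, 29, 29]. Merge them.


Compare heads, take smaller each step.
Merged: [5, 9, 11, 21, 26, 29, 29, 30, 30]


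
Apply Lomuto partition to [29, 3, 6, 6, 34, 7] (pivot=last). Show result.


Elements <= 7 go left of pivot.
Result: [3, 6, 6, 7, 34, 29], pivot at index 3


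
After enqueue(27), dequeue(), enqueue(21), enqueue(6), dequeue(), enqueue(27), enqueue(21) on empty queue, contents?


enqueue(27) -> [27]
dequeue() returns 27 -> []
enqueue(21) -> [21]
enqueue(6) -> [21, 6]
dequeue() returns 21 -> [6]
enqueue(27) -> [6, 27]
enqueue(21) -> [6, 27, 21]
Final queue (front to back): [6, 27, 21]


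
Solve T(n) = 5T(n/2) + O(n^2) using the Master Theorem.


a=5, b=2, c=2. log_2(5)=2.322 > c=2. Case 1: O(n^log_b(a)) = O(n^2.322)
Complexity: O(n^2.322)


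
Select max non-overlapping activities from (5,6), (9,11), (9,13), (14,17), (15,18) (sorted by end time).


Greedy: pick earliest-ending, then skip overlaps.
Selected (3 activities): [(5, 6), (9, 11), (14, 17)]


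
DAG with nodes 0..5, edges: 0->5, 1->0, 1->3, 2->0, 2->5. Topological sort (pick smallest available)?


Kahn's algorithm, process smallest node first
Order: [1, 2, 0, 3, 4, 5]


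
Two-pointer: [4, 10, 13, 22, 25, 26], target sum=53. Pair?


Two pointers: lo=0, hi=5
No pair sums to 53


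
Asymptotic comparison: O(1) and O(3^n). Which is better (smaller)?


constant grows slower than exponential (base 3)
O(1) is asymptotically smaller; O(3^n) grows faster


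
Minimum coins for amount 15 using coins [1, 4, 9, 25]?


dp[0]=0; dp[i]=1+min(dp[i-c] for c in coins)
...dp[10]=2, dp[11]=3, dp[12]=3, dp[13]=2, dp[14]=3, dp[15]=4
Minimum coins for 15 = 4


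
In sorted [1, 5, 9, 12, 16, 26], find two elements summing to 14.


Two pointers: lo=0, hi=5
Found pair: (5, 9) summing to 14


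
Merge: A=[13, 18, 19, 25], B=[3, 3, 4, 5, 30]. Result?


Compare heads, take smaller each step.
Merged: [3, 3, 4, 5, 13, 18, 19, 25, 30]


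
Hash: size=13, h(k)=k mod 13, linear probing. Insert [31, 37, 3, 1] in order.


Insertions: 31->slot 5; 37->slot 11; 3->slot 3; 1->slot 1
Table: [None, 1, None, 3, None, 31, None, None, None, None, None, 37, None]


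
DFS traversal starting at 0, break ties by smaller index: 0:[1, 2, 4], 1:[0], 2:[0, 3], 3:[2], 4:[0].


DFS stack-based: start with [0]
Visit order: [0, 1, 2, 3, 4]


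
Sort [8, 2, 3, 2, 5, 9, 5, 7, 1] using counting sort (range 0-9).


Count array: [0, 1, 2, 1, 0, 2, 0, 1, 1, 1]
Reconstruct: [1, 2, 2, 3, 5, 5, 7, 8, 9]


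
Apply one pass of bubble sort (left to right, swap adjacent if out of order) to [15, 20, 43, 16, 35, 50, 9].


After one pass: [15, 20, 16, 35, 43, 9, 50]


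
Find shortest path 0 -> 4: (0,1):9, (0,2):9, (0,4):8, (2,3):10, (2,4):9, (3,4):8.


Dijkstra from 0:
Distances: {0: 0, 1: 9, 2: 9, 3: 16, 4: 8}
Shortest distance to 4 = 8, path = [0, 4]


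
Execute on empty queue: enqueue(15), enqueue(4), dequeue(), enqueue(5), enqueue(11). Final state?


enqueue(15) -> [15]
enqueue(4) -> [15, 4]
dequeue() returns 15 -> [4]
enqueue(5) -> [4, 5]
enqueue(11) -> [4, 5, 11]
Final queue (front to back): [4, 5, 11]


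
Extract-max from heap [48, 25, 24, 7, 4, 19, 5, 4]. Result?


Max = 48
Replace root with last, heapify down
Resulting heap: [25, 7, 24, 4, 4, 19, 5]


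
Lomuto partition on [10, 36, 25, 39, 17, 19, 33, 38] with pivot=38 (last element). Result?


Elements <= 38 go left of pivot.
Result: [10, 36, 25, 17, 19, 33, 38, 39], pivot at index 6


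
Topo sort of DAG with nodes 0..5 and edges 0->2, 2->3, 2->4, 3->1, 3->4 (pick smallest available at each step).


Kahn's algorithm, process smallest node first
Order: [0, 2, 3, 1, 4, 5]


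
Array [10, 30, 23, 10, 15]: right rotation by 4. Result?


Right rotate by 4: [30, 23, 10, 15, 10]


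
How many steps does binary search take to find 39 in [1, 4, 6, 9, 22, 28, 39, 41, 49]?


Search for 39:
[0,8] mid=4 arr[4]=22
[5,8] mid=6 arr[6]=39
Total: 2 comparisons


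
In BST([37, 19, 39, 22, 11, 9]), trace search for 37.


BST root = 37
Search for 37: compare at each node
Path: [37]


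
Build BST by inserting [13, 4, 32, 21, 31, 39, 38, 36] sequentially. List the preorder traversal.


Root = 13; build tree by BST insertion.
Preorder traversal: [13, 4, 32, 21, 31, 39, 38, 36]


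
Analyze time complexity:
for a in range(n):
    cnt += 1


Per nesting level: O(n) = O(n)
Complexity: O(n)


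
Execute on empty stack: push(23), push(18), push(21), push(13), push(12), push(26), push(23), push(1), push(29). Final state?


push(23) -> [23]
push(18) -> [23, 18]
push(21) -> [23, 18, 21]
push(13) -> [23, 18, 21, 13]
push(12) -> [23, 18, 21, 13, 12]
push(26) -> [23, 18, 21, 13, 12, 26]
push(23) -> [23, 18, 21, 13, 12, 26, 23]
push(1) -> [23, 18, 21, 13, 12, 26, 23, 1]
push(29) -> [23, 18, 21, 13, 12, 26, 23, 1, 29]
Final stack (bottom to top): [23, 18, 21, 13, 12, 26, 23, 1, 29]


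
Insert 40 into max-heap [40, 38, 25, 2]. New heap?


Append 40: [40, 38, 25, 2, 40]
Bubble up: swap idx 4(40) with idx 1(38)
Result: [40, 40, 25, 2, 38]


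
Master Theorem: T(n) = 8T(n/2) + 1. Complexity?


a=8, b=2, c=0. log_2(8)=3 > c=0. Case 1: O(n^log_b(a)) = O(n^3)
Complexity: O(n^3)


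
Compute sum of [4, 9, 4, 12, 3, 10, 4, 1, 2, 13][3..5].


Prefix sums: [0, 4, 13, 17, 29, 32, 42, 46, 47, 49, 62]
Sum[3..5] = prefix[6] - prefix[3] = 42 - 17 = 25


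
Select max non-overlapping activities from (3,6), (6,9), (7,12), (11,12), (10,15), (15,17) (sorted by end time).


Greedy: pick earliest-ending, then skip overlaps.
Selected (4 activities): [(3, 6), (6, 9), (11, 12), (15, 17)]


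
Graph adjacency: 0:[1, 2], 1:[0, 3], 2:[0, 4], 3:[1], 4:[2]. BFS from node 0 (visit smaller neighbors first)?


BFS queue: start with [0]
Visit order: [0, 1, 2, 3, 4]


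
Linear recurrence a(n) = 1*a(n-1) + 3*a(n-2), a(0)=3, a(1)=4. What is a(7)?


Build bottom-up:
...a(5)=139, a(6)=331, a(7)=1*331+3*139=748


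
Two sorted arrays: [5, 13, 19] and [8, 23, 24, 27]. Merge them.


Compare heads, take smaller each step.
Merged: [5, 8, 13, 19, 23, 24, 27]


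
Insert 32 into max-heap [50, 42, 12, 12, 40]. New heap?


Append 32: [50, 42, 12, 12, 40, 32]
Bubble up: swap idx 5(32) with idx 2(12)
Result: [50, 42, 32, 12, 40, 12]


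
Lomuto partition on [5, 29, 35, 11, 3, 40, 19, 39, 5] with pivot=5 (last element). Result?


Elements <= 5 go left of pivot.
Result: [5, 3, 5, 11, 29, 40, 19, 39, 35], pivot at index 2


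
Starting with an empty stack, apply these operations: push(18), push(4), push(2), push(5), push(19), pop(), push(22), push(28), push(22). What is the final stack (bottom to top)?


push(18) -> [18]
push(4) -> [18, 4]
push(2) -> [18, 4, 2]
push(5) -> [18, 4, 2, 5]
push(19) -> [18, 4, 2, 5, 19]
pop() returns 19 -> [18, 4, 2, 5]
push(22) -> [18, 4, 2, 5, 22]
push(28) -> [18, 4, 2, 5, 22, 28]
push(22) -> [18, 4, 2, 5, 22, 28, 22]
Final stack (bottom to top): [18, 4, 2, 5, 22, 28, 22]


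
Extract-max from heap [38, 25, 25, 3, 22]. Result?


Max = 38
Replace root with last, heapify down
Resulting heap: [25, 22, 25, 3]


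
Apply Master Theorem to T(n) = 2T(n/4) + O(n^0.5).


a=2, b=4, c=0.5. log_4(2)=0.5 = c=0.5. Case 2: O(n^c log n) = O(sqrt(n) log n)
Complexity: O(sqrt(n) log n)


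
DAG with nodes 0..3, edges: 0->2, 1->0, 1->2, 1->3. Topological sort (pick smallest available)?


Kahn's algorithm, process smallest node first
Order: [1, 0, 2, 3]


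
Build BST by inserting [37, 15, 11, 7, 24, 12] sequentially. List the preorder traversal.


Root = 37; build tree by BST insertion.
Preorder traversal: [37, 15, 11, 7, 12, 24]


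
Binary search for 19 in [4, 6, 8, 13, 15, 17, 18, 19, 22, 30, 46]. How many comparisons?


Search for 19:
[0,10] mid=5 arr[5]=17
[6,10] mid=8 arr[8]=22
[6,7] mid=6 arr[6]=18
[7,7] mid=7 arr[7]=19
Total: 4 comparisons


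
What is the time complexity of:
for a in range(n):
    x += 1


Per nesting level: O(n) = O(n)
Complexity: O(n)


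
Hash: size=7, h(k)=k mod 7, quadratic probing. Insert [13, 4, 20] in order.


Insertions: 13->slot 6; 4->slot 4; 20->slot 0
Table: [20, None, None, None, 4, None, 13]


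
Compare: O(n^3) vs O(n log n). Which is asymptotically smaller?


linearithmic grows slower than cubic
O(n log n) is asymptotically smaller; O(n^3) grows faster


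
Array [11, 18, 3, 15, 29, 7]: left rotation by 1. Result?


Left rotate by 1: [18, 3, 15, 29, 7, 11]


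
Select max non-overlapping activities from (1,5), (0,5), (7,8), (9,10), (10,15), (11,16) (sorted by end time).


Greedy: pick earliest-ending, then skip overlaps.
Selected (4 activities): [(1, 5), (7, 8), (9, 10), (10, 15)]


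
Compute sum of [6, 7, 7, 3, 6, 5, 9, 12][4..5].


Prefix sums: [0, 6, 13, 20, 23, 29, 34, 43, 55]
Sum[4..5] = prefix[6] - prefix[4] = 34 - 23 = 11


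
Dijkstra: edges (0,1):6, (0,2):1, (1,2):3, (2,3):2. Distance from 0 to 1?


Dijkstra from 0:
Distances: {0: 0, 1: 4, 2: 1, 3: 3}
Shortest distance to 1 = 4, path = [0, 2, 1]


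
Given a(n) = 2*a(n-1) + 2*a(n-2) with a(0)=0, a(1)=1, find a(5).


Build bottom-up:
...a(3)=6, a(4)=16, a(5)=2*16+2*6=44


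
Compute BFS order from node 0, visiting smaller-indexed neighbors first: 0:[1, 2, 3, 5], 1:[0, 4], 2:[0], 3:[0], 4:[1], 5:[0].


BFS queue: start with [0]
Visit order: [0, 1, 2, 3, 5, 4]


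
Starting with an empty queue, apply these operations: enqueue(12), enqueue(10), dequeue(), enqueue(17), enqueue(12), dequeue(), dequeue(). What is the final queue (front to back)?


enqueue(12) -> [12]
enqueue(10) -> [12, 10]
dequeue() returns 12 -> [10]
enqueue(17) -> [10, 17]
enqueue(12) -> [10, 17, 12]
dequeue() returns 10 -> [17, 12]
dequeue() returns 17 -> [12]
Final queue (front to back): [12]


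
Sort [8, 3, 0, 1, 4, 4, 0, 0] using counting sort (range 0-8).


Count array: [3, 1, 0, 1, 2, 0, 0, 0, 1]
Reconstruct: [0, 0, 0, 1, 3, 4, 4, 8]


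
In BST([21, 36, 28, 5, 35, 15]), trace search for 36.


BST root = 21
Search for 36: compare at each node
Path: [21, 36]


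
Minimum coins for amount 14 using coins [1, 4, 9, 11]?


dp[0]=0; dp[i]=1+min(dp[i-c] for c in coins)
...dp[9]=1, dp[10]=2, dp[11]=1, dp[12]=2, dp[13]=2, dp[14]=3
Minimum coins for 14 = 3


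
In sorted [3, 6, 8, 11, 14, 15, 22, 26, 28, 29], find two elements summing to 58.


Two pointers: lo=0, hi=9
No pair sums to 58


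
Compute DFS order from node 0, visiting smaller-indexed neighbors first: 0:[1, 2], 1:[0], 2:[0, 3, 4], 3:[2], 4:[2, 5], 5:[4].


DFS stack-based: start with [0]
Visit order: [0, 1, 2, 3, 4, 5]
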